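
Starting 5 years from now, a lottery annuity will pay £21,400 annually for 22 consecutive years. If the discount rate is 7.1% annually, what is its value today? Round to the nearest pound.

PV at t=4 (ordinary 22-year annuity): 21400 × a(22|0.071) = 21400 × 10.970115 = 234,760.4592
PV₀ = 234,760.4592 / (1+0.071)^4 = 234,760.4592 / 1.315703 = 178,429.6678

£178,430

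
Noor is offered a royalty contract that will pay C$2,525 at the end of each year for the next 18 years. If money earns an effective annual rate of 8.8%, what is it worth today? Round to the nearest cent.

C$22,405.96

Annuity factor a(18|0.088) = 8.873649; PV = 2525 × 8.873649 = 22,405.9627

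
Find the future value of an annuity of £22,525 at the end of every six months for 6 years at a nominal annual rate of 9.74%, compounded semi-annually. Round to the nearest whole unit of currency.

£355,847

Periodic rate i = 0.0974/2 = 0.0487; n = 6 × 2 = 12 periods.
FV = PMT · [(1+i)^n − 1] / i = 22525 · 15.797864 = 355,846.8840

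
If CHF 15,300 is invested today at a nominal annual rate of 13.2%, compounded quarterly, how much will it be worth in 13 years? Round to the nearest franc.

i = 0.132/4 = 0.033 per quarter; n = 13·4 = 52.
15,300 × (1+0.033)^52 = 15,300 × 5.410242 = 82,776.7078

CHF 82,777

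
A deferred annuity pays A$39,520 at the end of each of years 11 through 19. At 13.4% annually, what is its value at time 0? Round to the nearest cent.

PV at t=10 (ordinary 9-year annuity): 39520 × a(9|0.134) = 39520 × 5.056232 = 199,822.2790
PV₀ = 199,822.2790 / (1+0.134)^10 = 199,822.2790 / 3.516661 = 56,821.5874

A$56,821.59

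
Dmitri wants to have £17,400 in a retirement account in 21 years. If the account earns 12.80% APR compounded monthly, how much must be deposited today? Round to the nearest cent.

Periodic rate i = 0.128/12 = 0.0106667; n = 21 × 12 = 252 periods.
PV = 17,400 / (1 + 0.0106667)^252 = 17,400 / 14.494440 = 1,200.4603

£1,200.46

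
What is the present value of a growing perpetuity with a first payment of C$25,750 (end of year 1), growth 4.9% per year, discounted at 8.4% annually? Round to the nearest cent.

PV = D₁/(r − g) = 25750/(0.084 − 0.049) = 735,714.2857

C$735,714.29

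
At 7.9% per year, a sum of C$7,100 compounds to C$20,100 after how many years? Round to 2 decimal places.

13.69 years

(1+i)^n = 20100/7100 = 2.83099, so n = ln 2.83099 / ln 1.079 = 13.6862 years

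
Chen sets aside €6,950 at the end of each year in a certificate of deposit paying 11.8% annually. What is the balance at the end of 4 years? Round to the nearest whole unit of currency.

Accumulation factor s(4|0.118) = 4.765339; FV = 6950 × 4.765339 = 33,119.1063

€33,119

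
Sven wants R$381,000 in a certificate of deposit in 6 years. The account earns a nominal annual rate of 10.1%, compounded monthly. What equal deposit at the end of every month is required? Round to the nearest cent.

R$3,870.82

Periodic rate i = 0.101/12 = 0.00841667; n = 6 × 12 = 72 periods.
PMT = 381000 / ( [(1+0.00841667)^72 − 1] / 0.00841667 ) = 381000 / 98.428694 = 3,870.8225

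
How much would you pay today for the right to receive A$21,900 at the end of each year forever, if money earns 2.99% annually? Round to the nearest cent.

A$732,441.47

PV = C/r = 21900/0.0299 = 732,441.4716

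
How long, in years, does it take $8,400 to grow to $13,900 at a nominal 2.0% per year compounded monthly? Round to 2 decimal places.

Periodic rate i = 0.02/12 = 0.00166667.
(1+i)^n = 13900/8400 = 1.65476, so n = ln 1.65476 / ln 1.00167 = 302.4460 months
= 302.4460/12 years

25.20 years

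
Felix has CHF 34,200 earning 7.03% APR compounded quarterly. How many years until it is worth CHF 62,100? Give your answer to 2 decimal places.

Periodic rate i = 0.0703/4 = 0.017575.
n = ln(62100/34200) / ln(1+0.017575) = ln(1.81579) / 0.017422 = 34.2388 quarters
= 34.2388/4 years

8.56 years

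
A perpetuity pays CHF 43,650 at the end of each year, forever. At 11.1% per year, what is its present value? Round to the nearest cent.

CHF 393,243.24

PV = PMT / i = 43650 / 0.111 = 393,243.2432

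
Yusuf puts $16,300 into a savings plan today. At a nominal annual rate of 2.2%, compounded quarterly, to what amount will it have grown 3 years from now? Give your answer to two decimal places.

Periodic rate i = 0.022/4 = 0.0055; n = 3 × 4 = 12 periods.
16,300 × (1+0.0055)^12 = 16,300 × 1.068034 = 17,408.9470

$17,408.95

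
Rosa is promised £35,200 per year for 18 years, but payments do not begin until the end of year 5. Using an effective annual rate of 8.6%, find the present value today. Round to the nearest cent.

£227,607.57

PV at t=4 (ordinary 18-year annuity): 35200 × a(18|0.086) = 35200 × 8.994217 = 316,596.4292
PV₀ = 316,596.4292 / (1+0.086)^4 = 316,596.4292 / 1.390975 = 227,607.5747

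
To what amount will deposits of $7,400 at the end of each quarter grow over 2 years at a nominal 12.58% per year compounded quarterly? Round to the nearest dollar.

i = 0.1258/4 = 0.03145 per quarter; n = 2·4 = 8.
Accumulation factor s(8|0.03145) = 8.938223; FV = 7400 × 8.938223 = 66,142.8495

$66,143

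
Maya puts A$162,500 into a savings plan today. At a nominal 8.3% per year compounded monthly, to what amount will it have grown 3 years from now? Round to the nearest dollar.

With 12 periods per year: i = 0.00691667, n = 36.
162,500 × (1+0.00691667)^36 = 162,500 × 1.281643 = 208,266.9826

A$208,267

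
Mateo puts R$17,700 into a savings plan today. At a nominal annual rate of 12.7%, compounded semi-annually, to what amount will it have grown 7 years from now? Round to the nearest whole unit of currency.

With 2 periods per year: i = 0.0635, n = 14.
FV = 17,700 × (1 + 0.0635)^14 = 41,908.1207

R$41,908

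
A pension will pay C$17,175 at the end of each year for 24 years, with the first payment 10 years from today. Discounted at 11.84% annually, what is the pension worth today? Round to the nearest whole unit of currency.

Value one period before first payment (t=9): 17175 × [1 − (1+0.1184)^(−24)] / 0.1184 = 17175 × 7.870086 = 135,168.7356
Discount back 9 years: 135,168.7356 × (1+0.1184)^(−9) = 135,168.7356 × 0.365280 = 49,374.3994

C$49,374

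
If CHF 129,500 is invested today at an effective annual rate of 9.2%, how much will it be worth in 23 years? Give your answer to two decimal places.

CHF 980,370.99

FV = 129,500 × (1 + 0.092)^23 = 980,370.9883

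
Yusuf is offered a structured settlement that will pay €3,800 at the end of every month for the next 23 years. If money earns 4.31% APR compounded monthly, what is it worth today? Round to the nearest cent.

Periodic rate i = 0.0431/12 = 0.00359167; n = 23 × 12 = 276 periods.
Annuity factor a(276|0.00359167) = 174.917794; PV = 3800 × 174.917794 = 664,687.6190

€664,687.62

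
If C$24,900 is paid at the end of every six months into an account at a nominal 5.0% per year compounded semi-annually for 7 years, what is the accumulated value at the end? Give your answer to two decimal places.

Periodic rate i = 0.05/2 = 0.025; n = 7 × 2 = 14 periods.
FV = PMT · [(1+i)^n − 1] / i = 24900 · 16.518953 = 411,321.9257

C$411,321.93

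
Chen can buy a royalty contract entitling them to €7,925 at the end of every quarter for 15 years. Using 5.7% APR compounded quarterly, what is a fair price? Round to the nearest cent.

€318,191.60

i = 0.057/4 = 0.01425 per quarter; n = 15·4 = 60.
PV = 7925 × [1 − (1+0.01425)^(−60)] / 0.01425 = 7925 × 40.150360 = 318,191.6029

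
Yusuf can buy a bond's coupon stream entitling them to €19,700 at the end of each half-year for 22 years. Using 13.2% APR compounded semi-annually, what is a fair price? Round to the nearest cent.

With 2 periods per year: i = 0.066, n = 44.
Annuity factor a(44|0.066) = 14.241310; PV = 19700 × 14.241310 = 280,553.8165

€280,553.82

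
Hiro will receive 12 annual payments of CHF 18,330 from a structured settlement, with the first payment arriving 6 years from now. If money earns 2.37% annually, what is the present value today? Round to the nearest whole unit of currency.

CHF 168,569

Value one period before first payment (t=5): 18330 × [1 − (1+0.0237)^(−12)] / 0.0237 = 18330 × 10.338975 = 189,513.4134
Discount back 5 years: 189,513.4134 × (1+0.0237)^(−5) = 189,513.4134 × 0.889481 = 168,568.5059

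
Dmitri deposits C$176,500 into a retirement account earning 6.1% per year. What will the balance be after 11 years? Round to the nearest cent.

176,500 × (1+0.061)^11 = 176,500 × 1.918091 = 338,543.0735

C$338,543.07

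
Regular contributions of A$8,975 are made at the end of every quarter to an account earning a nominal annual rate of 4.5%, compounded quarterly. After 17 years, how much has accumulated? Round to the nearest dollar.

A$909,335

With 4 periods per year: i = 0.01125, n = 68.
Accumulation factor s(68|0.01125) = 101.318696; FV = 8975 × 101.318696 = 909,335.2984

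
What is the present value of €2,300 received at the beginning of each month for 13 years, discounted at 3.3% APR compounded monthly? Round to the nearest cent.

€292,237.84

Periodic rate i = 0.033/12 = 0.00275; n = 13 × 12 = 156 periods.
PV = PMT · [1 − (1+i)^(−n)] / i × (1+i) = 2300 · 127.059932 = 292,237.8438
(Beginning-of-period payments → annuity-due factor ×(1+i).)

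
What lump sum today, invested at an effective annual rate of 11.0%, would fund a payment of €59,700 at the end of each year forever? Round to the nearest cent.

PV = C/r = 59700/0.11 = 542,727.2727

€542,727.27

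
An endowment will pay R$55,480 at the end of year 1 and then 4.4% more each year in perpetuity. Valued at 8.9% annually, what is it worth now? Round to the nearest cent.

PV = PMT / (i − g) = 55480 / (0.089 − 0.044) = 55480 / 0.045000 = 1,232,888.8889

R$1,232,888.89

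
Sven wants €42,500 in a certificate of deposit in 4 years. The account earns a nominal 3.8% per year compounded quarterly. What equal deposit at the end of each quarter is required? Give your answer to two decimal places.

€2,472.06

With 4 periods per year: i = 0.0095, n = 16.
FV-annuity factor = 17.192137; PMT = 42500 / 17.192137 = 2,472.0604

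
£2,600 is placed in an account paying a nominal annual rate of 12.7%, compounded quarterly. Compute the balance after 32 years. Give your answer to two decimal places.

With 4 periods per year: i = 0.03175, n = 128.
FV = 2,600 × (1 + 0.03175)^128 = 142,071.3392

£142,071.34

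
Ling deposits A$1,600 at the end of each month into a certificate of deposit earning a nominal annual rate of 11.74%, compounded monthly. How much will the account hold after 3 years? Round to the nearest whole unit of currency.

A$68,649

Periodic rate i = 0.1174/12 = 0.00978333; n = 3 × 12 = 36 periods.
FV = PMT · [(1+i)^n − 1] / i = 1600 · 42.905690 = 68,649.1033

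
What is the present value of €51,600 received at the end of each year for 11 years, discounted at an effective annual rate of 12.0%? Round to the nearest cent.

€306,385.28

PV = 51600 × [1 − (1+0.12)^(−11)] / 0.12 = 51600 × 5.937699 = 306,385.2752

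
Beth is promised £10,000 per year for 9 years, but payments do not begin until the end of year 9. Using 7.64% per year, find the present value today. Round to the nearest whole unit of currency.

£35,189

Value one period before first payment (t=8): 10000 × [1 − (1+0.0764)^(−9)] / 0.0764 = 10000 × 6.341497 = 63,414.9675
PV₀ = 63,414.9675 / (1+0.0764)^8 = 63,414.9675 / 1.802144 = 35,188.6221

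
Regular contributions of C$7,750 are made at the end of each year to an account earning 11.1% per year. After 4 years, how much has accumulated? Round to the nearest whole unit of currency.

C$36,554

Accumulation factor s(4|0.111) = 4.716652; FV = 7750 × 4.716652 = 36,554.0501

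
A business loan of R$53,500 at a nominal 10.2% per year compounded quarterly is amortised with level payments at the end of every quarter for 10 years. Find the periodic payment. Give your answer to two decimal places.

R$2,149.22

Periodic rate i = 0.102/4 = 0.0255; n = 10 × 4 = 40 periods.
Annuity-PV factor = 24.892711; PMT = 53500 / 24.892711 = 2,149.2235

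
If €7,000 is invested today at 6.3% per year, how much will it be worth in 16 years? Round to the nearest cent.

FV = 7,000 × (1 + 0.063)^16 = 18,605.0256

€18,605.03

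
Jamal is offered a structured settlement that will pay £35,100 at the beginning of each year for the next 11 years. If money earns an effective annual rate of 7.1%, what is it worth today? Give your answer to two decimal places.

£280,492.16

PV = 35100 × [1 − (1+0.071)^(−11)] / 0.071 × (1+i) = 35100 × 7.991230 = 280,492.1612
(annuity-due: payments at period start, so ×(1+i).)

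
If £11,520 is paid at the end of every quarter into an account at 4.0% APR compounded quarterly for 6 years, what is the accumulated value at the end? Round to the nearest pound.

£310,734

With 4 periods per year: i = 0.01, n = 24.
FV = 11520 × [(1+0.01)^24 − 1] / 0.01 = 11520 × 26.973465 = 310,734.3151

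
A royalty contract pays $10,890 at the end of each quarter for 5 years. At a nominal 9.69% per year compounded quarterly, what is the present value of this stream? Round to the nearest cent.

$171,015.43

With 4 periods per year: i = 0.024225, n = 20.
PV = PMT · [1 − (1+i)^(−n)] / i = 10890 · 15.703897 = 171,015.4346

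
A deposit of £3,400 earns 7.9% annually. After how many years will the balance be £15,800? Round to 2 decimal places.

n = ln(15800/3400) / ln(1+0.079) = ln(4.64706) / 0.076035 = 20.2044 years

20.20 years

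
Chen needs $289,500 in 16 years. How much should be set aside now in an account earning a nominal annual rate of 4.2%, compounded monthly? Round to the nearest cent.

With 12 periods per year: i = 0.0035, n = 192.
Discount factor = (1+0.0035)^(−192) = 0.511286; PV = 289,500 × 0.511286 = 148,017.2114

$148,017.21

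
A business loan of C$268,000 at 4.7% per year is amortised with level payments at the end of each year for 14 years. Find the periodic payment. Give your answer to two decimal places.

C$26,557.61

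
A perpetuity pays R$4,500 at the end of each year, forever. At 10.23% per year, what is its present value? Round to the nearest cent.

R$43,988.27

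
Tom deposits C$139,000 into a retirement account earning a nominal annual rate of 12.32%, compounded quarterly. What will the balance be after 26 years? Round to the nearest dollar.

C$3,259,518

With 4 periods per year: i = 0.0308, n = 104.
FV = 139,000 × (1 + 0.0308)^104 = 3,259,518.3300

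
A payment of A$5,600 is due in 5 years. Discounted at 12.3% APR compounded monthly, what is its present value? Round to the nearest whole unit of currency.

A$3,037

Periodic rate i = 0.123/12 = 0.01025; n = 5 × 12 = 60 periods.
PV = FV·(1+i)^(−n) = 5,600 × 0.542336 = 3,037.0817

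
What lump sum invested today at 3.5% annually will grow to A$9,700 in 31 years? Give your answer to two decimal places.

A$3,339.03

PV = 9,700 / (1 + 0.035)^31 = 9,700 / 2.905031 = 3,339.0344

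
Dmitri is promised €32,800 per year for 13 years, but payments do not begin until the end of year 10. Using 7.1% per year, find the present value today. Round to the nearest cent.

Value one period before first payment (t=9): 32800 × [1 − (1+0.071)^(−13)] / 0.071 = 32800 × 8.310484 = 272,583.8674
PV₀ = 272,583.8674 / (1+0.071)^9 = 272,583.8674 / 1.853981 = 147,026.2605

€147,026.26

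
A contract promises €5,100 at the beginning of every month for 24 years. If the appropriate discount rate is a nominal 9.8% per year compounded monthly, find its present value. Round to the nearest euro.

i = 0.098/12 = 0.00816667 per month; n = 24·12 = 288.
Annuity factor a(288|0.00816667) × (1+i) = 111.586506; PV = 5100 × 111.586506 = 569,091.1781
(annuity-due: payments at period start, so ×(1+i).)

€569,091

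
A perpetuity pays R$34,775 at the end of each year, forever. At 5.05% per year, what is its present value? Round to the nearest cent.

R$688,613.86

PV = PMT / i = 34775 / 0.0505 = 688,613.8614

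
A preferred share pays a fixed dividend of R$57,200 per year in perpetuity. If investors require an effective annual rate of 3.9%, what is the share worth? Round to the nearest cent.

R$1,466,666.67

PV = C/r = 57200/0.039 = 1,466,666.6667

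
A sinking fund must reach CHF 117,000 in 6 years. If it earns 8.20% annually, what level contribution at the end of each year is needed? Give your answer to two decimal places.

PMT = 117000 / ( [(1+0.082)^6 − 1] / 0.082 ) = 117000 / 7.373026 = 15,868.6553

CHF 15,868.66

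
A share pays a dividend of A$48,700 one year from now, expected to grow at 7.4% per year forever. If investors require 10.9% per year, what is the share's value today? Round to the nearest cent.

PV = D₁/(r − g) = 48700/(0.109 − 0.074) = 1,391,428.5714

A$1,391,428.57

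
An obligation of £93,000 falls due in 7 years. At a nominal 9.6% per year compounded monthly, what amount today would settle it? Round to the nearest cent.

With 12 periods per year: i = 0.008, n = 84.
PV = FV·(1+i)^(−n) = 93,000 × 0.512053 = 47,620.9715

£47,620.97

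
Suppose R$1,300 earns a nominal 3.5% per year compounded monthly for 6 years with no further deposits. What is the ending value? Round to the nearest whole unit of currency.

With 12 periods per year: i = 0.00291667, n = 72.
FV = PV·(1+i)^n = 1,300 × 1.233301 = 1,603.2913

R$1,603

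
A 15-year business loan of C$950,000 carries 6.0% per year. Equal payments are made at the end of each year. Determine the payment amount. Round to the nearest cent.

Annuity-PV factor = 9.712249; PMT = 950000 / 9.712249 = 97,814.6258

C$97,814.63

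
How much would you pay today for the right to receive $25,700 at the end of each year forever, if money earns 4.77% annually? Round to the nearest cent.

$538,784.07

PV = PMT / i = 25700 / 0.0477 = 538,784.0671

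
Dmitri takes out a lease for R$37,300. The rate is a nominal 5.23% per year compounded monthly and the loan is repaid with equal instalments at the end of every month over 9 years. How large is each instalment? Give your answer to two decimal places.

With 12 periods per year: i = 0.00435833, n = 108.
PMT = 37300 / ( [1 − (1+0.00435833)^(−108)] / 0.00435833 ) = 37300 / 85.995252 = 433.7449

R$433.74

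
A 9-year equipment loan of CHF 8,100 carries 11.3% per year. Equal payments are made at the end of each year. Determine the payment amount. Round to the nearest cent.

CHF 1,479.97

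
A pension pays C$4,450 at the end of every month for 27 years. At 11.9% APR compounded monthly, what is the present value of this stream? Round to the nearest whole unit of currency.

C$430,396

i = 0.119/12 = 0.00991667 per month; n = 27·12 = 324.
Annuity factor a(324|0.00991667) = 96.718227; PV = 4450 × 96.718227 = 430,396.1091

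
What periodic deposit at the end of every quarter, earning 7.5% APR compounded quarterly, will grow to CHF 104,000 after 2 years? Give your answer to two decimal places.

CHF 12,170.64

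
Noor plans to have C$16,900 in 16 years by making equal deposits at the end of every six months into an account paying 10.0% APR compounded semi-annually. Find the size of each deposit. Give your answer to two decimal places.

i = 0.1/2 = 0.05 per half-year; n = 16·2 = 32.
FV-annuity factor = 75.298829; PMT = 16900 / 75.298829 = 224.4391

C$224.44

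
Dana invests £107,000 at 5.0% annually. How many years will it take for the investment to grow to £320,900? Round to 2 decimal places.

n = ln(320900/107000) / ln(1+0.05) = ln(2.99907) / 0.048790 = 22.5107 years

22.51 years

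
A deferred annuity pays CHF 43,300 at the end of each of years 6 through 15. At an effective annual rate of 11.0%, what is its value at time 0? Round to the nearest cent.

PV at t=5 (ordinary 10-year annuity): 43300 × a(10|0.11) = 43300 × 5.889232 = 255,003.7461
PV₀ = 255,003.7461 / (1+0.11)^5 = 255,003.7461 / 1.685058 = 151,332.3118

CHF 151,332.31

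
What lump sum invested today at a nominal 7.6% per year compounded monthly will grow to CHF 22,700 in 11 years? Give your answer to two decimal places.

CHF 9,865.08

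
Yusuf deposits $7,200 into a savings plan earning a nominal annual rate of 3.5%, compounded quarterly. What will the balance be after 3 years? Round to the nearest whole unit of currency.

$7,993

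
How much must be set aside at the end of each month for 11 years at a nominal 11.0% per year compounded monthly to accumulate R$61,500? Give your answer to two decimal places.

R$241.43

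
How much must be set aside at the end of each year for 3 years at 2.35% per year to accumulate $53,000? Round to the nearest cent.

$17,257.93

FV-annuity factor = 3.071052; PMT = 53000 / 3.071052 = 17,257.9285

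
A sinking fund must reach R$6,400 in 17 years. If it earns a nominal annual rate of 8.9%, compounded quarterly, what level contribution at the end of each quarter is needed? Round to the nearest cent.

R$41.09

i = 0.089/4 = 0.02225 per quarter; n = 17·4 = 68.
PMT = 6400 / ( [(1+0.02225)^68 − 1] / 0.02225 ) = 6400 / 155.759285 = 41.0890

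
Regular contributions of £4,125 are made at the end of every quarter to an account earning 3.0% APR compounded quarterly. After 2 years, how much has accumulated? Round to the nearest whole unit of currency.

£33,879

i = 0.03/4 = 0.0075 per quarter; n = 2·4 = 8.
Accumulation factor s(8|0.0075) = 8.213180; FV = 4125 × 8.213180 = 33,879.3663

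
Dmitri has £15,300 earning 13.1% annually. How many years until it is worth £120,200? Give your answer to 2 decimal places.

16.74 years

n = ln(120200/15300) / ln(1+0.131) = ln(7.85621) / 0.123102 = 16.7447 years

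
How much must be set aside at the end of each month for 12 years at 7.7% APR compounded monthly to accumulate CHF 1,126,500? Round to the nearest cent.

Periodic rate i = 0.077/12 = 0.00641667; n = 12 × 12 = 144 periods.
FV-annuity factor = 235.624178; PMT = 1.1265e+06 / 235.624178 = 4,780.9185

CHF 4,780.92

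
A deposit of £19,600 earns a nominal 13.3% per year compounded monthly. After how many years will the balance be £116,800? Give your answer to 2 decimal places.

13.49 years

Periodic rate i = 0.133/12 = 0.0110833.
(1+i)^n = 116800/19600 = 5.95918, so n = ln 5.95918 / ln 1.01108 = 161.9375 months
= 161.9375/12 years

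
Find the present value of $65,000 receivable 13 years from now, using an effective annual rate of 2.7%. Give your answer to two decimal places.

$45,972.44

PV = FV·(1+i)^(−n) = 65,000 × 0.707268 = 45,972.4437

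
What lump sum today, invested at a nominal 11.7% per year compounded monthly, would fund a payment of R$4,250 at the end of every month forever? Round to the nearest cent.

R$435,897.44

Periodic rate i = 0.117/12 = 0.00975.
PV = PMT / i = 4250 / 0.00975 = 435,897.4359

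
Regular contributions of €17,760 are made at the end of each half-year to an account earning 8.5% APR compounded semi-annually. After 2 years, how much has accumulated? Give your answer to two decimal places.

€75,698.48

i = 0.085/2 = 0.0425 per half-year; n = 2·2 = 4.
FV = PMT · [(1+i)^n − 1] / i = 17760 · 4.262302 = 75,698.4794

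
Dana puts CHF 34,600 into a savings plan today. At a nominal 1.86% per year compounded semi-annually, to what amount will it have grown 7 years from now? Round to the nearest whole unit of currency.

CHF 39,388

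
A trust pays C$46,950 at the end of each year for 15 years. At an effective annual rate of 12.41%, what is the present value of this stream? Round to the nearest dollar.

C$312,892

PV = 46950 × [1 − (1+0.1241)^(−15)] / 0.1241 = 46950 × 6.664367 = 312,892.0223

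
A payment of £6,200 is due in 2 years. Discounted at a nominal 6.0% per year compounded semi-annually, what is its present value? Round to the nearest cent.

Periodic rate i = 0.06/2 = 0.03; n = 2 × 2 = 4 periods.
Discount factor = (1+0.03)^(−4) = 0.888487; PV = 6,200 × 0.888487 = 5,508.6197

£5,508.62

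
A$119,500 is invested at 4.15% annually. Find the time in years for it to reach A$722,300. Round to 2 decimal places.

44.25 years

n = ln(722300/119500) / ln(1+0.0415) = ln(6.04435) / 0.040662 = 44.2459 years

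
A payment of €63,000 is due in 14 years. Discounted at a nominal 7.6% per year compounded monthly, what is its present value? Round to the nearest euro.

€21,813

Periodic rate i = 0.076/12 = 0.00633333; n = 14 × 12 = 168 periods.
Discount factor = (1+0.00633333)^(−168) = 0.346232; PV = 63,000 × 0.346232 = 21,812.6462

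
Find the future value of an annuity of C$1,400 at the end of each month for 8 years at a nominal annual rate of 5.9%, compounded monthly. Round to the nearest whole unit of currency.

C$171,230

Periodic rate i = 0.059/12 = 0.00491667; n = 8 × 12 = 96 periods.
FV = 1400 × [(1+0.00491667)^96 − 1] / 0.00491667 = 1400 × 122.307313 = 171,230.2377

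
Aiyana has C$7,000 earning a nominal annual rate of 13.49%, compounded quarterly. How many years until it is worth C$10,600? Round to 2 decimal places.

3.13 years

Periodic rate i = 0.1349/4 = 0.033725.
n = ln(10600/7000) / ln(1+0.033725) = ln(1.51429) / 0.033169 = 12.5101 quarters
= 12.5101/4 years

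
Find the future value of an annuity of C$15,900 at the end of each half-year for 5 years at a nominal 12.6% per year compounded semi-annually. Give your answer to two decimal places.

C$212,550.81

i = 0.126/2 = 0.063 per half-year; n = 5·2 = 10.
FV = PMT · [(1+i)^n − 1] / i = 15900 · 13.367976 = 212,550.8138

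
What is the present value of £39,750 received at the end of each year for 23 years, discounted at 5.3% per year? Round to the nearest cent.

£521,330.25

PV = PMT · [1 − (1+i)^(−n)] / i = 39750 · 13.115226 = 521,330.2452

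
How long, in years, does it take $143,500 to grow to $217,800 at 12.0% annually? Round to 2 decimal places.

n = ln(217800/143500) / ln(1+0.12) = ln(1.51777) / 0.113329 = 3.6817 years

3.68 years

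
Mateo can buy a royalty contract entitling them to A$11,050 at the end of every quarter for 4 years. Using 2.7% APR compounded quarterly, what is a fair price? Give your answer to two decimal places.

A$167,054.10

i = 0.027/4 = 0.00675 per quarter; n = 4·4 = 16.
PV = 11050 × [1 − (1+0.00675)^(−16)] / 0.00675 = 11050 × 15.118018 = 167,054.1032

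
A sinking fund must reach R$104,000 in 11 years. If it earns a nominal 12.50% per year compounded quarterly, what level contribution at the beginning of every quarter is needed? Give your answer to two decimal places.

With 4 periods per year: i = 0.03125, n = 44.
PMT = 104000 / ( [(1+0.03125)^44 − 1] / 0.03125 × (1+i) ) = 104000 / 94.799233 = 1,097.0553

R$1,097.06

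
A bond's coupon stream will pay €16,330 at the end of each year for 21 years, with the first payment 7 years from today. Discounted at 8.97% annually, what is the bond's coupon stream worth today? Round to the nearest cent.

Value one period before first payment (t=6): 16330 × [1 − (1+0.0897)^(−21)] / 0.0897 = 16330 × 9.312742 = 152,077.0702
Discount back 6 years: 152,077.0702 × (1+0.0897)^(−6) = 152,077.0702 × 0.597253 = 90,828.4769

€90,828.48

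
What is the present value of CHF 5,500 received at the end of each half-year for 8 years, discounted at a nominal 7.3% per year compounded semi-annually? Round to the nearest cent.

CHF 65,774.52

i = 0.073/2 = 0.0365 per half-year; n = 8·2 = 16.
PV = PMT · [1 − (1+i)^(−n)] / i = 5500 · 11.959004 = 65,774.5246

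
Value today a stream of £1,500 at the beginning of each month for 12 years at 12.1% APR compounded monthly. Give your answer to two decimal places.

Periodic rate i = 0.121/12 = 0.0100833; n = 12 × 12 = 144 periods.
Annuity factor a(144|0.0100833) × (1+i) = 76.551615; PV = 1500 × 76.551615 = 114,827.4228
(Beginning-of-period payments → annuity-due factor ×(1+i).)

£114,827.42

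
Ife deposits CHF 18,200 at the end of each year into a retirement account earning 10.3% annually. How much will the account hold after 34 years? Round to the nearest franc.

CHF 4,775,540

Accumulation factor s(34|0.103) = 262.392300; FV = 18200 × 262.392300 = 4,775,539.8596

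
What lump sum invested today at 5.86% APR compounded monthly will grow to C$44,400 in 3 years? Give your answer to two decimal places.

With 12 periods per year: i = 0.00488333, n = 36.
PV = FV·(1+i)^(−n) = 44,400 × 0.839145 = 37,258.0237

C$37,258.02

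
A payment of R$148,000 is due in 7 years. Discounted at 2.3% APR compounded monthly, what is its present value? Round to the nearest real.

R$126,011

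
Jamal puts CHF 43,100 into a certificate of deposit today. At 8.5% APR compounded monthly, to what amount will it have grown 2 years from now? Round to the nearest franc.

Periodic rate i = 0.085/12 = 0.00708333; n = 2 × 12 = 24 periods.
43,100 × (1+0.00708333)^24 = 43,100 × 1.184595 = 51,056.0343

CHF 51,056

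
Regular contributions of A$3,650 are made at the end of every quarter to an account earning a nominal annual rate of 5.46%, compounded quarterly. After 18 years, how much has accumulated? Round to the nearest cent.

A$442,338.62

Periodic rate i = 0.0546/4 = 0.01365; n = 18 × 4 = 72 periods.
FV = 3650 × [(1+0.01365)^72 − 1] / 0.01365 = 3650 × 121.188664 = 442,338.6249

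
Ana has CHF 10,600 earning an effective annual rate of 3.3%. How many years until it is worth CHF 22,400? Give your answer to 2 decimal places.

23.05 years

n = ln(22400/10600) / ln(1+0.033) = ln(2.11321) / 0.032467 = 23.0450 years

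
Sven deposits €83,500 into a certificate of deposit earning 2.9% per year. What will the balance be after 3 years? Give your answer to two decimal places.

€90,977.21

FV = PV·(1+i)^n = 83,500 × 1.089547 = 90,977.2070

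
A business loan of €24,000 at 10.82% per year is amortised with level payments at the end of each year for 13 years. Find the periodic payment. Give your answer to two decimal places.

€3,523.50

Annuity-PV factor = 6.811413; PMT = 24000 / 6.811413 = 3,523.4977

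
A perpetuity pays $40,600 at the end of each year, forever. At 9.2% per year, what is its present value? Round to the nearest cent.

PV = PMT / i = 40600 / 0.092 = 441,304.3478

$441,304.35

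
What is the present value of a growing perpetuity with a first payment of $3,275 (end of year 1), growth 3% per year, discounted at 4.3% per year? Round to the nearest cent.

PV = D₁/(r − g) = 3275/(0.043 − 0.03) = 251,923.0769

$251,923.08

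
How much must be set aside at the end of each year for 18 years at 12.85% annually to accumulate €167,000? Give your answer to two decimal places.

FV-annuity factor = 60.786456; PMT = 167000 / 60.786456 = 2,747.3225

€2,747.32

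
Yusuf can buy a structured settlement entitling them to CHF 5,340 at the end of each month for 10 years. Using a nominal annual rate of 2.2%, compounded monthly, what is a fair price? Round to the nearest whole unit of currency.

With 12 periods per year: i = 0.00183333, n = 120.
PV = PMT · [1 − (1+i)^(−n)] / i = 5340 · 107.628841 = 574,738.0114

CHF 574,738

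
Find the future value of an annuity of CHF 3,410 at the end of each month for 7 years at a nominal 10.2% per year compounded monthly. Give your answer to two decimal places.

CHF 415,615.14

With 12 periods per year: i = 0.0085, n = 84.
FV = 3410 × [(1+0.0085)^84 − 1] / 0.0085 = 3410 × 121.881272 = 415,615.1381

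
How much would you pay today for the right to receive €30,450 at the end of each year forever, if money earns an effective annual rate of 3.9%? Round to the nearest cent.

PV = C/r = 30450/0.039 = 780,769.2308

€780,769.23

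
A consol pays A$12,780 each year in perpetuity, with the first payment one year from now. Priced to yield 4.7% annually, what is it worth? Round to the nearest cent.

PV = C/r = 12780/0.047 = 271,914.8936

A$271,914.89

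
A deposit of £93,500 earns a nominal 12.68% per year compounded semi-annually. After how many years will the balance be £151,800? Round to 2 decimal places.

3.94 years

Periodic rate i = 0.1268/2 = 0.0634.
(1+i)^n = 151800/93500 = 1.62353, so n = ln 1.62353 / ln 1.0634 = 7.8834 half-years
= 7.8834/2 years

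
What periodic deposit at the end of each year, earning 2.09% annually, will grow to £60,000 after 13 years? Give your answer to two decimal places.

PMT = 60000 / ( [(1+0.0209)^13 − 1] / 0.0209 ) = 60000 / 14.761908 = 4,064.5153

£4,064.52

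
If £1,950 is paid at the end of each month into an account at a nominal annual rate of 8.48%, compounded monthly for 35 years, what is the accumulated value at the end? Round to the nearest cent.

£5,036,238.70

With 12 periods per year: i = 0.00706667, n = 420.
FV = 1950 × [(1+0.00706667)^420 − 1] / 0.00706667 = 1950 × 2582.686511 = 5,036,238.6958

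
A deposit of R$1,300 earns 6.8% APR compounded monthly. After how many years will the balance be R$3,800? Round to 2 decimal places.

15.82 years

Periodic rate i = 0.068/12 = 0.00566667.
n = ln(3800/1300) / ln(1+0.00566667) = ln(2.92308) / 0.005651 = 189.8247 months
= 189.8247/12 years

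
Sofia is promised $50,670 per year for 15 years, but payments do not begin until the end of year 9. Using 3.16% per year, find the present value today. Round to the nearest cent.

PV at t=8 (ordinary 15-year annuity): 50670 × a(15|0.0316) = 50670 × 11.800944 = 597,953.8203
Discount back 8 years: 597,953.8203 × (1+0.0316)^(−8) = 597,953.8203 × 0.779667 = 466,205.0539

$466,205.05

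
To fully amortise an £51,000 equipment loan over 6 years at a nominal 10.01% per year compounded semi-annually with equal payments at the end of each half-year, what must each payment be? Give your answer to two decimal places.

£5,755.72

i = 0.1001/2 = 0.05005 per half-year; n = 6·2 = 12.
PMT = 51000 / ( [1 − (1+0.05005)^(−12)] / 0.05005 ) = 51000 / 8.860753 = 5,755.7187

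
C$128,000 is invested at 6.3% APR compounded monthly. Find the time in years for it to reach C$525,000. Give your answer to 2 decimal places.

22.46 years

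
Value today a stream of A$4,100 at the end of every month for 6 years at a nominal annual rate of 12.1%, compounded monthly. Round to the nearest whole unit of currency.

A$209,160

Periodic rate i = 0.121/12 = 0.0100833; n = 6 × 12 = 72 periods.
Annuity factor a(72|0.0100833) = 51.014593; PV = 4100 × 51.014593 = 209,159.8329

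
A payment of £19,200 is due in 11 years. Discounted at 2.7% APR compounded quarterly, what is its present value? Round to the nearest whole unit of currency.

£14,281

i = 0.027/4 = 0.00675 per quarter; n = 11·4 = 44.
PV = 19,200 / (1 + 0.00675)^44 = 19,200 / 1.344473 = 14,280.6884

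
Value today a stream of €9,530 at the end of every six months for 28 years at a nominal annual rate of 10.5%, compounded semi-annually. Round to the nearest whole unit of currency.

€171,184

Periodic rate i = 0.105/2 = 0.0525; n = 28 × 2 = 56 periods.
Annuity factor a(56|0.0525) = 17.962686; PV = 9530 × 17.962686 = 171,184.3998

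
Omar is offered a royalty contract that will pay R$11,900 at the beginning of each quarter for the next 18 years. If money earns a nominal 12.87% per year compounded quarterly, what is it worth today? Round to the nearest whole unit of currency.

Periodic rate i = 0.1287/4 = 0.032175; n = 18 × 4 = 72 periods.
Annuity factor a(72|0.032175) × (1+i) = 28.799119; PV = 11900 × 28.799119 = 342,709.5161
(annuity-due: payments at period start, so ×(1+i).)

R$342,710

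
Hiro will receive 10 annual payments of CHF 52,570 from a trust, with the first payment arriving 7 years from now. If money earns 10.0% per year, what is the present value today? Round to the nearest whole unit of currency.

Value one period before first payment (t=6): 52570 × [1 − (1+0.1)^(−10)] / 0.1 = 52570 × 6.144567 = 323,019.8927
Discount back 6 years: 323,019.8927 × (1+0.1)^(−6) = 323,019.8927 × 0.564474 = 182,336.3083

CHF 182,336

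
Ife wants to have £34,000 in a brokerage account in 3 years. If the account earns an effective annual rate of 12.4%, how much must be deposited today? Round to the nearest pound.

£23,943

Discount factor = (1+0.124)^(−3) = 0.704208; PV = 34,000 × 0.704208 = 23,943.0782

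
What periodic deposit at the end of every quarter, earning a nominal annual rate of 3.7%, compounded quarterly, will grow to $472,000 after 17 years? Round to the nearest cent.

$5,016.55

With 4 periods per year: i = 0.00925, n = 68.
PMT = 472000 / ( [(1+0.00925)^68 − 1] / 0.00925 ) = 472000 / 94.088477 = 5,016.5548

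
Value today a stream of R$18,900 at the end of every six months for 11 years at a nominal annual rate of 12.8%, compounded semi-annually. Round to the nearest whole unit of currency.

Periodic rate i = 0.128/2 = 0.064; n = 11 × 2 = 22 periods.
PV = PMT · [1 − (1+i)^(−n)] / i = 18900 · 11.633793 = 219,878.6949

R$219,879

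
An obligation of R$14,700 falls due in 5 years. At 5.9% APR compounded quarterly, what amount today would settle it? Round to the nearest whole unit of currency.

R$10,968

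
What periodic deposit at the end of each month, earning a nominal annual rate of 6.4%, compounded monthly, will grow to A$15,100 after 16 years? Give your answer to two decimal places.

With 12 periods per year: i = 0.00533333, n = 192.
FV-annuity factor = 333.139492; PMT = 15100 / 333.139492 = 45.3264

A$45.33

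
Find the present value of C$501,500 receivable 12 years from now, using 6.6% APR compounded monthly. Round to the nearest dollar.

C$227,642

With 12 periods per year: i = 0.0055, n = 144.
PV = 501,500 / (1 + 0.0055)^144 = 501,500 / 2.203022 = 227,641.8713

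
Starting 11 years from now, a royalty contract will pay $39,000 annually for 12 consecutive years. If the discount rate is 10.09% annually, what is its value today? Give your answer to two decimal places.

$101,171.02

Value one period before first payment (t=10): 39000 × [1 − (1+0.1009)^(−12)] / 0.1009 = 39000 × 6.783756 = 264,566.4853
PV₀ = 264,566.4853 / (1+0.1009)^10 = 264,566.4853 / 2.615042 = 101,171.0158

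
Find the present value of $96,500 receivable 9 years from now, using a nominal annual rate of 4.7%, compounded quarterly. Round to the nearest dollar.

$63,371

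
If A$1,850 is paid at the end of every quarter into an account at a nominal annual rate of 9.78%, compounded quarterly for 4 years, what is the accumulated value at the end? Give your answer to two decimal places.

Periodic rate i = 0.0978/4 = 0.02445; n = 4 × 4 = 16 periods.
Accumulation factor s(16|0.02445) = 19.297004; FV = 1850 × 19.297004 = 35,699.4583

A$35,699.46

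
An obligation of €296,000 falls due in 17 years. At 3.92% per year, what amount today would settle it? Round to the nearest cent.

€153,959.45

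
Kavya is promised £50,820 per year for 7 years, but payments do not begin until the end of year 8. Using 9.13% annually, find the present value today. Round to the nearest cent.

£138,151.74

PV at t=7 (ordinary 7-year annuity): 50820 × a(7|0.0913) = 50820 × 5.011074 = 254,662.7653
PV₀ = 254,662.7653 / (1+0.0913)^7 = 254,662.7653 / 1.843355 = 138,151.7416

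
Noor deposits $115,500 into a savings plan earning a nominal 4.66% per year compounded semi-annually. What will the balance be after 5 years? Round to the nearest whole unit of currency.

i = 0.0466/2 = 0.0233 per half-year; n = 5·2 = 10.
FV = 115,500 × (1 + 0.0233)^10 = 145,415.8431

$145,416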